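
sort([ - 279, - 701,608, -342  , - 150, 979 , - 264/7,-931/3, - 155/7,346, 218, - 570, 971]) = [ - 701, - 570, - 342, - 931/3, - 279,-150, - 264/7,- 155/7, 218,346,608, 971, 979]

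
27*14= 378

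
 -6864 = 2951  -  9815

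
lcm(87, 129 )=3741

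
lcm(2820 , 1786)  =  53580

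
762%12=6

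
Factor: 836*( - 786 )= -2^3*3^1*11^1* 19^1 * 131^1= - 657096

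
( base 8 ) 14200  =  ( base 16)1880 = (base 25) A0M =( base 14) 2400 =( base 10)6272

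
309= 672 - 363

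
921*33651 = 30992571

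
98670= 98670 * 1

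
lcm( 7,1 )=7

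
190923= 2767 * 69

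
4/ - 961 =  - 1 + 957/961 = -0.00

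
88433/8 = 88433/8 = 11054.12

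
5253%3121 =2132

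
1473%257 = 188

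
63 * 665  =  41895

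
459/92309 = 459/92309  =  0.00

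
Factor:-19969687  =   - 19969687^1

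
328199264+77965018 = 406164282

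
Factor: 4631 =11^1 *421^1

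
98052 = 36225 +61827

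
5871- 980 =4891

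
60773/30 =60773/30 = 2025.77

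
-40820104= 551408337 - 592228441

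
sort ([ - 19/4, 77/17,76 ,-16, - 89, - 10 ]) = [  -  89, - 16, - 10, - 19/4, 77/17,76 ] 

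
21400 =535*40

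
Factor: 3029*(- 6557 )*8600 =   -  2^3*5^2*13^1*43^1*79^1*83^1 * 233^1 = - 170805915800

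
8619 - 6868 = 1751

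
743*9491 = 7051813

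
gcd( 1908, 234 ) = 18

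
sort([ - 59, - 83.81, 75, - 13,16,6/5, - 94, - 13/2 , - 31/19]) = [-94, - 83.81, - 59, - 13, - 13/2,-31/19, 6/5,16, 75 ]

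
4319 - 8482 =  - 4163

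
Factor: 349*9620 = 2^2*5^1*13^1*37^1 *349^1   =  3357380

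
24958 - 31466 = - 6508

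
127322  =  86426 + 40896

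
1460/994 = 730/497 =1.47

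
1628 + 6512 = 8140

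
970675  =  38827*25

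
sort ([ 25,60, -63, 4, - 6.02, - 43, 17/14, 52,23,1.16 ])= [-63, - 43, - 6.02,1.16,17/14, 4, 23,25,52 , 60 ] 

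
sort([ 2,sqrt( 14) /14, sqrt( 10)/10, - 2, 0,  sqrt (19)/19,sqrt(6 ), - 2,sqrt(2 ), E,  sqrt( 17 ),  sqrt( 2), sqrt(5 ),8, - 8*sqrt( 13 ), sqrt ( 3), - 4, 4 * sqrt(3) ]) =[ - 8*sqrt( 13 ),  -  4,-2, - 2,  0,sqrt(19)/19,sqrt( 14) /14,sqrt(10 )/10,sqrt (2 ),sqrt ( 2 ), sqrt ( 3 ), 2,sqrt( 5 ), sqrt(6),  E,sqrt( 17 ),4*sqrt (3)  ,  8 ]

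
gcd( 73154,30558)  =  926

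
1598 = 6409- 4811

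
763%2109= 763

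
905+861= 1766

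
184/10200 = 23/1275 = 0.02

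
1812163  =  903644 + 908519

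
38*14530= 552140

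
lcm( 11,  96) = 1056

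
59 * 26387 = 1556833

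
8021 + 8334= 16355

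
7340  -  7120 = 220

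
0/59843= 0  =  0.00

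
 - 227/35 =-227/35 = - 6.49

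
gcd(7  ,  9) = 1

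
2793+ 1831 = 4624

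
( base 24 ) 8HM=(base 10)5038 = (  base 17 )1076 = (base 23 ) 9C1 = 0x13AE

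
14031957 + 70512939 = 84544896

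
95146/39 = 2439 + 25/39 = 2439.64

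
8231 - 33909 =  - 25678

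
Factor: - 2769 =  - 3^1*13^1  *  71^1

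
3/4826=3/4826 = 0.00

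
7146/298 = 23 + 146/149 = 23.98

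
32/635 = 32/635= 0.05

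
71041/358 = 198 + 157/358 = 198.44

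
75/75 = 1 = 1.00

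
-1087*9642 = - 10480854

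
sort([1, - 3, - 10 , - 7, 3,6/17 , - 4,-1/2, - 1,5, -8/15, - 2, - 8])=[ - 10,-8, - 7, - 4,-3,-2, - 1 , - 8/15,-1/2,6/17 , 1 , 3 , 5]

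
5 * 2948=14740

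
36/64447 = 36/64447 = 0.00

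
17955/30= 598 + 1/2  =  598.50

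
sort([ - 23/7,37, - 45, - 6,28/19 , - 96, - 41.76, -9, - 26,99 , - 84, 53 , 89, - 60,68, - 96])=[ - 96, - 96, - 84, - 60, - 45, - 41.76, - 26, - 9 , - 6,-23/7,28/19, 37,53,68,  89,99] 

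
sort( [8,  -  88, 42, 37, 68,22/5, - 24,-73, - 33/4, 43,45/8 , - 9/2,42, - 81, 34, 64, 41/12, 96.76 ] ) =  [ - 88,-81 , - 73, - 24, - 33/4, - 9/2, 41/12, 22/5, 45/8 , 8,34, 37, 42,42 , 43, 64,68 , 96.76] 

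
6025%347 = 126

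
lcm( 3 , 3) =3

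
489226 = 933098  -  443872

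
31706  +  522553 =554259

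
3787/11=3787/11   =  344.27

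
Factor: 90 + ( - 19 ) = 71^1 = 71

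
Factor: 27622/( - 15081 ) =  - 2^1 * 3^(  -  1)*7^1*11^( - 1 )*457^ ( - 1)*1973^1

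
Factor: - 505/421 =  - 5^1*101^1*421^( - 1)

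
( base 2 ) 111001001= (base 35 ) D2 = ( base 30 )F7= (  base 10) 457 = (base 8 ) 711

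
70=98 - 28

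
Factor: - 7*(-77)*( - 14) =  - 2^1*7^3*11^1 = -7546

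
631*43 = 27133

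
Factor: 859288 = 2^3*37^1* 2903^1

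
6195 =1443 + 4752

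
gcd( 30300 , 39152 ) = 4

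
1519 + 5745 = 7264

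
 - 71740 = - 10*7174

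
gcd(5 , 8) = 1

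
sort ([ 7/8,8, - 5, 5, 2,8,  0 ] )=[ - 5,0,  7/8,2,5,8,8 ] 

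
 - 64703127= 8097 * ( - 7991)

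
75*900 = 67500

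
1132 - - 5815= 6947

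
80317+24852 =105169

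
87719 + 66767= 154486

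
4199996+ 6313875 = 10513871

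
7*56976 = 398832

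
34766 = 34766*1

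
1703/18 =1703/18  =  94.61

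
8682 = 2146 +6536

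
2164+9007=11171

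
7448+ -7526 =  - 78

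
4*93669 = 374676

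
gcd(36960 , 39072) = 1056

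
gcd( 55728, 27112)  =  8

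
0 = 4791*0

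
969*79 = 76551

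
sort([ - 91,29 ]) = [  -  91,29 ]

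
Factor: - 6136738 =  - 2^1*1009^1*3041^1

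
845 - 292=553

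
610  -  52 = 558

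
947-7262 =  - 6315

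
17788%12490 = 5298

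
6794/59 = 115 + 9/59 = 115.15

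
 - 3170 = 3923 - 7093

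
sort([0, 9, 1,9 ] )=[0 , 1, 9,9 ]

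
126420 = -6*( - 21070)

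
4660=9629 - 4969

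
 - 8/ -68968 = 1/8621 = 0.00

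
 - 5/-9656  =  5/9656 = 0.00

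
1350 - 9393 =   -  8043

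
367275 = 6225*59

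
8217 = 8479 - 262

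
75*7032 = 527400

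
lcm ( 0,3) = 0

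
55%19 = 17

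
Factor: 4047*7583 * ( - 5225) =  - 160346895225= - 3^1*5^2*11^1* 19^2 * 71^1*7583^1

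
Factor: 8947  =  23^1*389^1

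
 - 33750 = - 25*1350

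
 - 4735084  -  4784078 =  - 9519162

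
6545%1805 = 1130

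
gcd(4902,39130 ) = 86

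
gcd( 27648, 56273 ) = 1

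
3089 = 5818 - 2729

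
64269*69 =4434561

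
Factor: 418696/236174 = 796/449  =  2^2*199^1*449^( - 1 ) 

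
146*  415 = 60590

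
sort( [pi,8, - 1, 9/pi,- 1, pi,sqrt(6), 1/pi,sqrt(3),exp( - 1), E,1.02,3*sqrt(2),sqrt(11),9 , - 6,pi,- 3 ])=[ - 6,-3, - 1,-1,  1/pi,exp( - 1),1.02,sqrt( 3),sqrt(6) , E, 9/pi, pi, pi, pi, sqrt(11 ),3*sqrt(2),8, 9]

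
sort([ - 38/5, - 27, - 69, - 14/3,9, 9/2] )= [-69, - 27,-38/5,-14/3, 9/2,9] 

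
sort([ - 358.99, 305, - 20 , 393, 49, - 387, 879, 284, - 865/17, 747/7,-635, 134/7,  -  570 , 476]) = [ - 635, -570 , - 387, - 358.99,- 865/17,- 20,134/7, 49, 747/7,284, 305, 393 , 476, 879]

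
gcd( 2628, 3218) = 2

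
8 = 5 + 3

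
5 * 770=3850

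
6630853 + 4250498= 10881351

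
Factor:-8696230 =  - 2^1  *5^1*29^1*157^1*191^1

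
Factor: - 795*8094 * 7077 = -45538584210 = -2^1 * 3^3*5^1*7^1*19^1 * 53^1*71^1 * 337^1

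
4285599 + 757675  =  5043274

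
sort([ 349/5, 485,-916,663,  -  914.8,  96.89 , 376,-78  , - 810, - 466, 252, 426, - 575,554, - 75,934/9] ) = [ - 916, - 914.8,-810,  -  575, - 466, - 78, - 75,349/5,96.89,934/9,252,376, 426,485,554, 663] 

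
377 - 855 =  - 478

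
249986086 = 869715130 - 619729044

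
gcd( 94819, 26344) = 1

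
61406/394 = 155  +  168/197= 155.85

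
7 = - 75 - -82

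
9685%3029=598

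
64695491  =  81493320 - 16797829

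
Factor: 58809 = 3^1*19603^1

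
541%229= 83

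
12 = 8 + 4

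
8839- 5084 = 3755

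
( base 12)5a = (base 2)1000110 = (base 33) 24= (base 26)2I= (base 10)70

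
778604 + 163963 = 942567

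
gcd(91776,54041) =1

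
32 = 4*8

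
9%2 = 1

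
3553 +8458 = 12011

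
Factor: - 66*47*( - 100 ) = 310200=2^3*3^1*5^2 * 11^1*47^1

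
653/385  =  653/385 = 1.70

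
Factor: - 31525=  - 5^2*13^1  *  97^1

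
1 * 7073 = 7073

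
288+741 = 1029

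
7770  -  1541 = 6229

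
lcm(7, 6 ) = 42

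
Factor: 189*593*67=7509159 = 3^3*7^1 * 67^1*593^1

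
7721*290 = 2239090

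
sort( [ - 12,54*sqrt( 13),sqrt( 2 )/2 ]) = [ - 12,sqrt( 2)/2,54*sqrt(13 )]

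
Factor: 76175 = 5^2*11^1*277^1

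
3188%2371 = 817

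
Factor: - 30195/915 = -3^1*11^1 = - 33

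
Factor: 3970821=3^1*31^1*42697^1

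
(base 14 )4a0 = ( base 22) 1k0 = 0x39C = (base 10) 924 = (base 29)12p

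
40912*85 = 3477520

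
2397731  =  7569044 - 5171313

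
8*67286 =538288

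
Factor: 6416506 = 2^1*3208253^1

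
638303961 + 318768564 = 957072525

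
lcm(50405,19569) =1663365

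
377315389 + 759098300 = 1136413689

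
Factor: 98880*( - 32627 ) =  - 3226157760 = - 2^6*3^1*5^1 * 7^1*59^1* 79^1*103^1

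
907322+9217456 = 10124778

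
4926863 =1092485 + 3834378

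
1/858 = 1/858 = 0.00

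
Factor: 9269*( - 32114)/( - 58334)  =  148832333/29167 = 13^1 *23^1*31^1*16057^1*29167^( - 1 ) 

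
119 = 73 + 46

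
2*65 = 130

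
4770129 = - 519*( -9191)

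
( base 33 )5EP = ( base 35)4TH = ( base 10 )5932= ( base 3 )22010201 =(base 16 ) 172C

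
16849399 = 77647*217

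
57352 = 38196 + 19156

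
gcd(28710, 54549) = 2871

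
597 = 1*597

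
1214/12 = 607/6 = 101.17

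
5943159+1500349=7443508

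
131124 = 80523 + 50601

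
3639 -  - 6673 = 10312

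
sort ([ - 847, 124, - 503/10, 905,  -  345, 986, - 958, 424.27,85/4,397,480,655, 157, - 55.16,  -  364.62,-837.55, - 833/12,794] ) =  [-958,-847 ,- 837.55,-364.62, - 345,-833/12, - 55.16,-503/10, 85/4, 124 , 157,397, 424.27, 480,655,794, 905, 986]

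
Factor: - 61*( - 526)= 32086 = 2^1 * 61^1*263^1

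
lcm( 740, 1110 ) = 2220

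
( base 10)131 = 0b10000011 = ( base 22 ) 5L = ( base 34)3t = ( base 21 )65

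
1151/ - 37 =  - 1151/37 = - 31.11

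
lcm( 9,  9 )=9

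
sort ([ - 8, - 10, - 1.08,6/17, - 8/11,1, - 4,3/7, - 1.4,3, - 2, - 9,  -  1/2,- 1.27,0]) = [ - 10, - 9 ,  -  8, - 4, - 2, - 1.4, - 1.27, - 1.08, - 8/11, - 1/2,0,6/17,3/7,1,3 ]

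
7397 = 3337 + 4060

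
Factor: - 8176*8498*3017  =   - 209620098016  =  - 2^5*7^3*73^1*431^1*607^1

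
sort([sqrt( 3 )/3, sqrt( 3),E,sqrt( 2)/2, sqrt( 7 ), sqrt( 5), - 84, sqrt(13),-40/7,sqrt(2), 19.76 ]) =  [-84,-40/7, sqrt( 3)/3,sqrt( 2)/2, sqrt( 2), sqrt( 3 ),sqrt( 5), sqrt( 7 ), E,sqrt(13),19.76] 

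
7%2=1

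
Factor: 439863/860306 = 453/886= 2^(- 1) * 3^1 * 151^1*443^( - 1)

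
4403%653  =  485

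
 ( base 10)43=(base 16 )2B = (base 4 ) 223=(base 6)111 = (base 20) 23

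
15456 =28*552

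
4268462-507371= 3761091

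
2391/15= 159 + 2/5 = 159.40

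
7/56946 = 7/56946 = 0.00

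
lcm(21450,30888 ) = 772200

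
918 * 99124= 90995832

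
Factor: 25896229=23^1*1125923^1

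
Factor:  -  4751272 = - 2^3*173^1*3433^1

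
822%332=158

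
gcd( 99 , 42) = 3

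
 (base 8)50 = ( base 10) 40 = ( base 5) 130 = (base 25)1f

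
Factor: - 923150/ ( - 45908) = 2^( - 1 )*5^2*23^( - 1 ) * 37^1 = 925/46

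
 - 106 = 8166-8272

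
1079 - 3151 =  - 2072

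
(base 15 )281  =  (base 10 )571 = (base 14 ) 2CB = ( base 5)4241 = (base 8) 1073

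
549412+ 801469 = 1350881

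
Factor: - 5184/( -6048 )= 2^1*3^1 * 7^(  -  1) =6/7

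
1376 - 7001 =-5625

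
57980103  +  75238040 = 133218143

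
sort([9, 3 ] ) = [3,9]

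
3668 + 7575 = 11243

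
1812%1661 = 151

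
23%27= 23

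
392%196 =0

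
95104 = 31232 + 63872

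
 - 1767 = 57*( - 31 )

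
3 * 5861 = 17583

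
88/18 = 44/9=4.89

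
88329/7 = 88329/7 = 12618.43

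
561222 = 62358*9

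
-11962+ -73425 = -85387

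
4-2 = 2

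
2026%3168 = 2026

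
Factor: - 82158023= - 2879^1*28537^1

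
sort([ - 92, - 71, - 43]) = [ - 92 , - 71, - 43]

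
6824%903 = 503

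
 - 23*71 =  - 1633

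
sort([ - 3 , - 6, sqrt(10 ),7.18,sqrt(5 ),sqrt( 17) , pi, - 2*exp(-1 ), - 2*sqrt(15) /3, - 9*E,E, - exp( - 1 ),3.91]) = [-9*E, - 6, - 3, - 2  *sqrt( 15) /3, - 2 * exp(-1), - exp(- 1 ),sqrt(5 ),E, pi,sqrt( 10 )  ,  3.91 , sqrt (17), 7.18]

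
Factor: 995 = 5^1*199^1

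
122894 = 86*1429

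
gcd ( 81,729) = 81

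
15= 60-45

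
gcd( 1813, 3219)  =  37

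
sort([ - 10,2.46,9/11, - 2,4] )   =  [ - 10,- 2, 9/11, 2.46, 4 ] 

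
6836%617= 49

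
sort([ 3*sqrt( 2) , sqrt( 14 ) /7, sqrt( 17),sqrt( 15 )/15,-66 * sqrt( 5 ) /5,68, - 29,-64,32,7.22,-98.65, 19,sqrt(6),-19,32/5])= [  -  98.65,-64, - 66  *sqrt(5)/5, - 29,  -  19,sqrt(15 ) /15, sqrt(14)/7,sqrt (6),sqrt( 17),3 * sqrt(2), 32/5, 7.22,19,32,68]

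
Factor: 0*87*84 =0 = 0^1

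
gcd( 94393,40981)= 1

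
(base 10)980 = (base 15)455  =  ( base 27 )198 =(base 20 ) 290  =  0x3D4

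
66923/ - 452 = - 149 + 425/452  =  - 148.06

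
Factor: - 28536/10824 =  - 29/11=- 11^( - 1)*29^1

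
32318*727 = 23495186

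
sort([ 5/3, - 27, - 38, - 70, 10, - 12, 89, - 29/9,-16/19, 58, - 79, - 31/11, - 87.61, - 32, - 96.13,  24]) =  [ - 96.13, - 87.61, - 79,-70, - 38, - 32,  -  27 ,  -  12, - 29/9, - 31/11, - 16/19,  5/3, 10, 24, 58,89] 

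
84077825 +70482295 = 154560120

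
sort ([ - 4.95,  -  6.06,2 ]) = [ - 6.06, - 4.95,2 ] 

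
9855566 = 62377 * 158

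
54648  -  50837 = 3811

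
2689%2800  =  2689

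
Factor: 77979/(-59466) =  - 139/106= - 2^( - 1)*53^( - 1) * 139^1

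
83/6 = 13 + 5/6 = 13.83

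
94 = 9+85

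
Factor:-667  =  -23^1 *29^1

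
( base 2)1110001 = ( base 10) 113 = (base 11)A3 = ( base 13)89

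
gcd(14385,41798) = 1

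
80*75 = 6000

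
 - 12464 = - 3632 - 8832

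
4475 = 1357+3118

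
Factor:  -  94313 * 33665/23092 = - 2^( - 2 )* 5^1*23^( - 1 )*37^1 * 251^(  -  1)*2549^1 * 6733^1  =  - 3175047145/23092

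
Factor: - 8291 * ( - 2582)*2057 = 44034943634 = 2^1*11^2*17^1*1291^1*8291^1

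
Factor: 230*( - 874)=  - 201020 = - 2^2*5^1*19^1  *23^2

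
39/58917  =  13/19639 = 0.00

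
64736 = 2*32368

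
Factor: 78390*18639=2^1 * 3^4*5^1 * 13^1 * 19^1*67^1 *109^1 = 1461111210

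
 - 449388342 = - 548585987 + 99197645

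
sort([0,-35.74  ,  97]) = [  -  35.74 , 0, 97]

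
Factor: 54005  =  5^1 *7^1*1543^1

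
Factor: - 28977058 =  - 2^1 *11^1 * 73^1*18043^1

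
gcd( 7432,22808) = 8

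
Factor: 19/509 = 19^1*509^( - 1)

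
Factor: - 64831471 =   -  47^1*61^1*22613^1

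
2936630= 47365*62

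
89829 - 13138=76691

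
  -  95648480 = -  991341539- - 895693059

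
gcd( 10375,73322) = 1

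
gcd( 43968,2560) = 64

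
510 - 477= 33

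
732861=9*81429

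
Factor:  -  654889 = - 654889^1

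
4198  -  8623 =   -  4425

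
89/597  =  89/597=   0.15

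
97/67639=97/67639  =  0.00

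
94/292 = 47/146 = 0.32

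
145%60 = 25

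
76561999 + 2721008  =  79283007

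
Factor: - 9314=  - 2^1*4657^1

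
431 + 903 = 1334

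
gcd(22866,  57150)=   6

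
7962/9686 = 3981/4843 = 0.82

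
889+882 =1771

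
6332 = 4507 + 1825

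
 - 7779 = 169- 7948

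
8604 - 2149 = 6455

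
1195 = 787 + 408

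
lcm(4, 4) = 4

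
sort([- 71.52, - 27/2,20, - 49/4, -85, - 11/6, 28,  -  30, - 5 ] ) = [ - 85,- 71.52,- 30 , - 27/2, - 49/4, - 5, - 11/6, 20, 28] 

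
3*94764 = 284292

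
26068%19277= 6791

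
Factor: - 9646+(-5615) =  - 15261 = -3^1*5087^1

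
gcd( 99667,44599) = 1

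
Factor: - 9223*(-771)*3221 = 22904315193 = 3^1*23^1*257^1*401^1*3221^1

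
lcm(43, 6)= 258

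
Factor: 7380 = 2^2*3^2*5^1*41^1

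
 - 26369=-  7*3767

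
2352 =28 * 84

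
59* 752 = 44368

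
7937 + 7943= 15880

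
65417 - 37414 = 28003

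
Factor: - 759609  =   - 3^2*84401^1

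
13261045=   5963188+7297857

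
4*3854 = 15416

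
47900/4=11975 = 11975.00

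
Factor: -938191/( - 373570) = 2^(  -  1)*5^(-1)*227^1*4133^1 *37357^( - 1) 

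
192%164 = 28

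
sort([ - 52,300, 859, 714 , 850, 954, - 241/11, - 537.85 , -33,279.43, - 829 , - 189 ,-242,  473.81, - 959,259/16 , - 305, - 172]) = [ - 959, - 829,  -  537.85, - 305, - 242, - 189, - 172, - 52, - 33, - 241/11, 259/16, 279.43, 300, 473.81, 714,850 , 859,954]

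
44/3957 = 44/3957  =  0.01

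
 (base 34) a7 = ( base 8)533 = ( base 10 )347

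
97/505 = 97/505 =0.19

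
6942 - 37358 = -30416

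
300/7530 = 10/251 = 0.04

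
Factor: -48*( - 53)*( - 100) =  - 2^6* 3^1 * 5^2*53^1   =  - 254400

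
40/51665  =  8/10333 = 0.00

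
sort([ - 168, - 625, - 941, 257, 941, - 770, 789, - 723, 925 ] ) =[ -941, - 770, - 723,-625, - 168, 257, 789,925, 941 ] 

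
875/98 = 8+13/14 = 8.93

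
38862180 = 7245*5364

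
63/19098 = 7/2122 = 0.00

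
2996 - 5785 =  - 2789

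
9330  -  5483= 3847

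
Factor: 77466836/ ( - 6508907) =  -2^2*6508907^( - 1)*19366709^1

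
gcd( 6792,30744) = 24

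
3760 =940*4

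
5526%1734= 324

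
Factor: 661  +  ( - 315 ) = 2^1*173^1= 346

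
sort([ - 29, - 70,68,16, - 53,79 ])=[ - 70,-53, - 29, 16, 68,  79 ] 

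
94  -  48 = 46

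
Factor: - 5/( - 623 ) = 5^1*  7^( - 1) *89^( - 1)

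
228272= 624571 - 396299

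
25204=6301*4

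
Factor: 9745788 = 2^2*3^1*13^1 * 62473^1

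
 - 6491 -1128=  - 7619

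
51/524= 51/524 = 0.10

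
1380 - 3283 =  - 1903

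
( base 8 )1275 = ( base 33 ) L8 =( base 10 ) 701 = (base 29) o5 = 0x2bd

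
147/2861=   147/2861 = 0.05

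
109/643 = 109/643=   0.17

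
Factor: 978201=3^2*7^1*15527^1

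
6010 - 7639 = -1629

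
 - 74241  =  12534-86775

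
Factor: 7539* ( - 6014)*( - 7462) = 338323692252 = 2^2*3^1*7^2*13^1*31^1*41^1*97^1 * 359^1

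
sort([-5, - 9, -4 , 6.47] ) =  [-9, - 5, - 4, 6.47] 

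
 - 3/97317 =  - 1/32439 = -  0.00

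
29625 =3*9875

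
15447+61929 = 77376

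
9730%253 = 116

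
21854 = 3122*7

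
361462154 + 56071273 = 417533427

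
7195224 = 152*47337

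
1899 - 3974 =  - 2075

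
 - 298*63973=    - 19063954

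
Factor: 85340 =2^2*5^1*17^1*251^1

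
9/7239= 3/2413=0.00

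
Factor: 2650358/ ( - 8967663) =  - 2^1*  3^( - 2 )*996407^( - 1)*1325179^1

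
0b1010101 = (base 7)151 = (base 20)45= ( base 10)85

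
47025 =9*5225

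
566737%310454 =256283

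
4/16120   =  1/4030 = 0.00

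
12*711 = 8532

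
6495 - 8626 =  - 2131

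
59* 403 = 23777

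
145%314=145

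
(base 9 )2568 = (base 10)1925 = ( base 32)1S5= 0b11110000101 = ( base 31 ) 203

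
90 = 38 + 52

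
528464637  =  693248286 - 164783649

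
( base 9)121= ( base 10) 100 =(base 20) 50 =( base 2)1100100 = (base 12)84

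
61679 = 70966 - 9287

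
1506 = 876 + 630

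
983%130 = 73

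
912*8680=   7916160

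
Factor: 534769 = 17^1*83^1*379^1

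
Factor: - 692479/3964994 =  - 2^( - 1)*11^( - 1 )*37^ (  -  1)*263^1*2633^1 * 4871^(-1)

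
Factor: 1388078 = 2^1 * 694039^1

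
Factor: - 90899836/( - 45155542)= 2^1*499^1*1231^( - 1) * 18341^(  -  1)*45541^1=45449918/22577771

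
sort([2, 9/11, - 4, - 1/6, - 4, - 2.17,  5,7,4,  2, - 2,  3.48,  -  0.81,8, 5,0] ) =[ - 4, - 4, - 2.17, - 2, - 0.81, - 1/6,  0 , 9/11,2,2 , 3.48,4, 5 , 5,7,8] 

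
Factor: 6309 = 3^2 * 701^1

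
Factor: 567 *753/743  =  426951/743   =  3^5*7^1*251^1*743^(-1 ) 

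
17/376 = 17/376 = 0.05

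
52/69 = 52/69 = 0.75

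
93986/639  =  147 + 53/639 = 147.08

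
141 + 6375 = 6516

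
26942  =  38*709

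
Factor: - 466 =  - 2^1*233^1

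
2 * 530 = 1060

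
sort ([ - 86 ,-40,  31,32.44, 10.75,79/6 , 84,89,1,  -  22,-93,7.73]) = [ - 93 , - 86, - 40, - 22,1,  7.73,  10.75,  79/6,31,32.44,84,89]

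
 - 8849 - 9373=-18222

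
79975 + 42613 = 122588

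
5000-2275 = 2725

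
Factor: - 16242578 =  - 2^1*11^1*181^1*4079^1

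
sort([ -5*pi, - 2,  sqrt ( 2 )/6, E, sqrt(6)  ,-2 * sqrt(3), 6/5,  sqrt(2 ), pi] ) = [  -  5 * pi,-2*sqrt(3 ), - 2, sqrt( 2 ) /6 , 6/5,sqrt ( 2), sqrt( 6) , E, pi]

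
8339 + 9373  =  17712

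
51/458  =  51/458 = 0.11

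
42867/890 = 42867/890 = 48.17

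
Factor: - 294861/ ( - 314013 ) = 739^1*787^ (-1) = 739/787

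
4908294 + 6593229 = 11501523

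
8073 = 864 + 7209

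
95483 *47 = 4487701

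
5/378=5/378  =  0.01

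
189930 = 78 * 2435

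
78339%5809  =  2822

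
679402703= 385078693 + 294324010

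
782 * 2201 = 1721182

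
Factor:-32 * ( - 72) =2^8*3^2 = 2304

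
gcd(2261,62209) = 7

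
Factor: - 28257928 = - 2^3*3532241^1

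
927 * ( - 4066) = - 3769182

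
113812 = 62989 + 50823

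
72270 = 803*90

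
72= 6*12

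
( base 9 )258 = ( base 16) D7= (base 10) 215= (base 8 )327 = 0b11010111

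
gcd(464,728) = 8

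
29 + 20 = 49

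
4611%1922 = 767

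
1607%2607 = 1607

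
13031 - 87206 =  -  74175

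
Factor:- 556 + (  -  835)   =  -13^1 * 107^1  =  -1391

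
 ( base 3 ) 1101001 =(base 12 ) 6B4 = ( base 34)TE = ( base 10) 1000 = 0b1111101000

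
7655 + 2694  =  10349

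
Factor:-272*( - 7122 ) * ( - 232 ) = - 449426688 = -2^8*3^1*17^1*29^1*1187^1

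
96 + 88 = 184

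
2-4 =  - 2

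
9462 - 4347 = 5115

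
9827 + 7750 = 17577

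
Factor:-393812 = -2^2*98453^1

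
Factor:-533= - 13^1*41^1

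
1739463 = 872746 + 866717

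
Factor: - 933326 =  - 2^1*47^1  *9929^1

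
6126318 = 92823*66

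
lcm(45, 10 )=90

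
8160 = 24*340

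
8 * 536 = 4288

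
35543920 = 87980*404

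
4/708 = 1/177 = 0.01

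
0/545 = 0  =  0.00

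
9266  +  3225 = 12491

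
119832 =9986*12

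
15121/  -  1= - 15121+0/1 = - 15121.00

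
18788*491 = 9224908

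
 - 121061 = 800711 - 921772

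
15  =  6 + 9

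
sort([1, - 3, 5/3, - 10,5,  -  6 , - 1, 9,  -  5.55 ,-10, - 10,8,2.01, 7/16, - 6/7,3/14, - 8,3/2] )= [-10, - 10,  -  10, - 8, - 6, -5.55,-3, - 1, - 6/7, 3/14,7/16, 1,3/2, 5/3, 2.01 , 5, 8, 9 ] 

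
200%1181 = 200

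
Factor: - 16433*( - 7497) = 123198201 = 3^2 * 7^2 * 17^1 * 16433^1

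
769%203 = 160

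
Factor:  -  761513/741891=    - 3^( - 1)*59^1*67^( - 1 )*3691^(  -  1)*12907^1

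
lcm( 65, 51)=3315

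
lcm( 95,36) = 3420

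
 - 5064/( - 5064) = 1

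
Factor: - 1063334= - 2^1*531667^1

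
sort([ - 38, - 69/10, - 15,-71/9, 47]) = [-38, - 15,-71/9, - 69/10, 47] 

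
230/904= 115/452 = 0.25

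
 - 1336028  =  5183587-6519615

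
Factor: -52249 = - 52249^1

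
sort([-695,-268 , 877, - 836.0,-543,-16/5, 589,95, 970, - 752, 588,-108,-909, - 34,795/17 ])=[  -  909, - 836.0, - 752,  -  695, - 543 , - 268, - 108,-34, -16/5, 795/17,95, 588,589,877,970] 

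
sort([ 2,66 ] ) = [2 , 66 ] 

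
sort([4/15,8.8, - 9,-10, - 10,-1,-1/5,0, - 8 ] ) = [ - 10, - 10 , - 9, - 8, - 1, - 1/5, 0,4/15, 8.8]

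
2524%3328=2524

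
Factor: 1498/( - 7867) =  - 2^1*7^1*107^1 * 7867^ (-1 ) 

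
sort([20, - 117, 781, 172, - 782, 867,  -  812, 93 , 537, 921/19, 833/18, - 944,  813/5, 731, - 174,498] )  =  [ - 944, - 812, - 782,-174, - 117, 20, 833/18, 921/19, 93, 813/5, 172,498, 537, 731, 781, 867]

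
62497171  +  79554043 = 142051214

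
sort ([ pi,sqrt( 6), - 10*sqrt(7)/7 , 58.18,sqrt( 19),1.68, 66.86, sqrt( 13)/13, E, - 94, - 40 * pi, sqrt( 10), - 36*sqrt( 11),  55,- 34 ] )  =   [ - 40 * pi, - 36*sqrt( 11), - 94, - 34, - 10*sqrt( 7) /7, sqrt ( 13 )/13,1.68,sqrt( 6) , E,pi , sqrt(10), sqrt( 19),55,58.18, 66.86]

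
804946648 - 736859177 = 68087471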